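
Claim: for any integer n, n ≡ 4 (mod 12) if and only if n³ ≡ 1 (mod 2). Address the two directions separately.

Neither implication holds.

(⇒) This fails: take n = 4. Then 4 ≡ 4 (mod 12), but 4³ = 64 ≡ 0 (mod 2), not 1.

(⇐) This fails: take n = 1. Then 1³ = 1 ≡ 1 (mod 2), yet 1 ≡ 1 (mod 12), not 4.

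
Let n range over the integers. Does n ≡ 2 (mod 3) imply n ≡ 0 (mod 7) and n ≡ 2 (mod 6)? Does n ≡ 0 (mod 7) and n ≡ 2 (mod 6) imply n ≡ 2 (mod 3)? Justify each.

Converse. If n ≡ 0 (mod 7) and n ≡ 2 (mod 6), then by the Chinese remainder theorem n ≡ 14 (mod 42). Since 14 ≡ 2 (mod 3) and 3 ∣ 42, we get n ≡ 2 (mod 3).

Forward direction. This fails: n = 32 gives 32 ≡ 2 (mod 3) but 32 ≡ 4 (mod 7), so the conjunction on the right does not hold.

(⇒) fails; (⇐) holds.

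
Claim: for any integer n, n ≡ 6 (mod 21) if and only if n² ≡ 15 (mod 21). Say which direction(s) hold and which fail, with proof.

The forward direction holds; the converse fails.

[⇐] This fails: take n = 15. Then 15² = 225 ≡ 15 (mod 21), yet 15 ≡ 15 (mod 21), not 6.

[⇒] Suppose n ≡ 6 (mod 21). Write n = 21j + 6. Then (21j + 6)² = 441j² + 252j + 36 = 21(21j² + 12j + 1) + 15, so n² ≡ 15 (mod 21).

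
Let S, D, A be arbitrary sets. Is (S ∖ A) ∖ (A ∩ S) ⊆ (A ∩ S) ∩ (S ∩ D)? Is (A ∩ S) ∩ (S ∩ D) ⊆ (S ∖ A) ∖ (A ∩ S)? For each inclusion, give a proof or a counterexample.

(⊆) fails and (⊇) fails.

(⟹) This inclusion fails. Take S = {1}, D = ∅, A = ∅; then 1 ∈ (S ∖ A) ∖ (A ∩ S) but 1 ∉ (A ∩ S) ∩ (S ∩ D).

(⟸) This inclusion fails. Take S = {1}, D = {1}, A = {1}; then 1 ∈ (A ∩ S) ∩ (S ∩ D) but 1 ∉ (S ∖ A) ∖ (A ∩ S).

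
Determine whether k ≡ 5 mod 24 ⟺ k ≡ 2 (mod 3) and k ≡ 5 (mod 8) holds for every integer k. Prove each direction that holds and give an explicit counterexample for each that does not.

(→) Suppose k ≡ 5 (mod 24); write k = 24j + 5. Since 3 ∣ 24, reducing mod 3 gives k ≡ 5 ≡ 2 (mod 3); since 8 ∣ 24, reducing mod 8 gives k ≡ 5 (mod 8).

(←) Conversely, if k ≡ 2 (mod 3) and k ≡ 5 (mod 8), then by the Chinese remainder theorem k ≡ 5 (mod 24). This is exactly k ≡ 5 (mod 24).

Both directions hold.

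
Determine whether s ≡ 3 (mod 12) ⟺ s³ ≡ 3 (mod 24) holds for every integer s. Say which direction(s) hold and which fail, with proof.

The forward direction fails; the converse holds.

(→) This fails: take s = 15. Then 15 ≡ 3 (mod 12), but 15³ = 3375 ≡ 15 (mod 24), not 3.

(←) Conversely, the residues r modulo 24 with r³ ≡ 3 (mod 24) are exactly {3}, and each is ≡ 3 (mod 12).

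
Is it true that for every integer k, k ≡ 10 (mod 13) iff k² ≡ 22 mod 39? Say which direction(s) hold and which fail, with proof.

[⇒] This fails: take k = 36. Then 36 ≡ 10 (mod 13), but 36² = 1296 ≡ 9 (mod 39), not 22.

[⇐] This fails: take k = 16. Then 16² = 256 ≡ 22 (mod 39), yet 16 ≡ 3 (mod 13), not 10.

(⇒) fails and (⇐) fails.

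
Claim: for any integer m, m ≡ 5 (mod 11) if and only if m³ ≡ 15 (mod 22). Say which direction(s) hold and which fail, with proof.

Only the reverse direction holds.

Forward direction. This fails: take m = 16. Then 16 ≡ 5 (mod 11), but 16³ = 4096 ≡ 4 (mod 22), not 15.

Converse. The residues r modulo 22 with r³ ≡ 15 (mod 22) are exactly {5}, and each is ≡ 5 (mod 11).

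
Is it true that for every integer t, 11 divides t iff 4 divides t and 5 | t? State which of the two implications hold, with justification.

(→) This fails: take t = 11. Certainly 11 ∣ 11, but 4 ∤ 11.

(←) This fails: take t = 20. Both 4 ∣ 20 and 5 ∣ 20, yet 20 is not a multiple of 11 (since 20 = 1·11 + 9), so 11 ∤ 20.

Neither implication holds.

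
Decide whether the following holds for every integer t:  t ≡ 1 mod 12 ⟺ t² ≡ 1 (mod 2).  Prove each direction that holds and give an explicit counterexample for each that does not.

(⇒) holds; (⇐) fails.

(⇒) Suppose t ≡ 1 (mod 12). Then t² ≡ 1² = 1 (mod 12), and since 2 ∣ 12, also t² ≡ 1 (mod 2).

(⇐) This fails: take t = 3. Then 3² = 9 ≡ 1 (mod 2), yet 3 ≡ 3 (mod 12), not 1.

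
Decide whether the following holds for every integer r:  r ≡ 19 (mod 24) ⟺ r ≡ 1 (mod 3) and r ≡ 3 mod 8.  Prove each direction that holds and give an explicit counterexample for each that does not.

[⇒] Suppose r ≡ 19 (mod 24); write r = 24j + 19. Since 3 ∣ 24, reducing mod 3 gives r ≡ 19 ≡ 1 (mod 3); since 8 ∣ 24, reducing mod 8 gives r ≡ 19 ≡ 3 (mod 8).

[⇐] Conversely, if r ≡ 1 (mod 3) and r ≡ 3 (mod 8), then by the Chinese remainder theorem r ≡ 19 (mod 24). This is exactly r ≡ 19 (mod 24).

Equivalent; both directions hold.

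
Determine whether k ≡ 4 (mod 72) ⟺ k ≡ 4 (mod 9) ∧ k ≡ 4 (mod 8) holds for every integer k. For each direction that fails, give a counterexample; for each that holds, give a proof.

Both directions hold.

(⇒) Suppose k ≡ 4 (mod 72); write k = 72j + 4. Since 9 ∣ 72, reducing mod 9 gives k ≡ 4 (mod 9); since 8 ∣ 72, reducing mod 8 gives k ≡ 4 (mod 8).

(⇐) Conversely, if k ≡ 4 (mod 9) and k ≡ 4 (mod 8), then by the Chinese remainder theorem k ≡ 4 (mod 72). This is exactly k ≡ 4 (mod 72).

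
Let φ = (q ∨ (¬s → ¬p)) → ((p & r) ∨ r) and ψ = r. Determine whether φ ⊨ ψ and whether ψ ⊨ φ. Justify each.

(⇒) fails; (⇐) holds.

[⇒] This fails. Under r = F, q = F, p = T, s = F, the left side is true but the right side is false.

[⇐] Assume the antecedent. If r is true, the consequent reduces to true regardless of the other variables. If r is false, the antecedent cannot hold. Either way the consequent holds.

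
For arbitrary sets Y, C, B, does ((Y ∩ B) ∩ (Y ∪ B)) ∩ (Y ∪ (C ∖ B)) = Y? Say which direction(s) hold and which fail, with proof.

Forward inclusion. Let x ∈ ((Y ∩ B) ∩ (Y ∪ B)) ∩ (Y ∪ (C ∖ B)). Then either x ∈ Y ∩ B and x ∉ C; or x ∈ Y ∩ C ∩ B. In each case x ∈ Y, so ((Y ∩ B) ∩ (Y ∪ B)) ∩ (Y ∪ (C ∖ B)) ⊆ Y.

Reverse inclusion. This inclusion fails. Take Y = {1}, C = ∅, B = ∅; then 1 ∈ Y but 1 ∉ ((Y ∩ B) ∩ (Y ∪ B)) ∩ (Y ∪ (C ∖ B)).

The sets are not equal: only the forward inclusion holds.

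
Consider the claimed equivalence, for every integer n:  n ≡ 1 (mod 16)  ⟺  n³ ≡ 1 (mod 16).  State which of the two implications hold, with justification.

The biconditional holds.

[⇒] Suppose n ≡ 1 (mod 16). Write n = 16j + 1. Then (16j + 1)³ = 4096j³ + 768j² + 48j + 1 = 16(256j³ + 48j² + 3j) + 1, so n³ ≡ 1 (mod 16).

[⇐] Conversely, suppose n³ ≡ 1 (mod 16). The only residue r in {0, …, 15} with r³ ≡ 1 (mod 16) is r = 1, so n ≡ 1 (mod 16).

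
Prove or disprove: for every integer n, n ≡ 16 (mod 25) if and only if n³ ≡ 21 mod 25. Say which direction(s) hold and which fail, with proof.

Both directions hold.

(⟸) Suppose n³ ≡ 21 (mod 25). The only residue r in {0, …, 24} with r³ ≡ 21 (mod 25) is r = 16, so n ≡ 16 (mod 25).

(⟹) Suppose n ≡ 16 (mod 25). Write n = 25j + 16. Then (25j + 16)³ = 15625j³ + 30000j² + 19200j + 4096 = 25(625j³ + 1200j² + 768j + 163) + 21, so n³ ≡ 21 (mod 25).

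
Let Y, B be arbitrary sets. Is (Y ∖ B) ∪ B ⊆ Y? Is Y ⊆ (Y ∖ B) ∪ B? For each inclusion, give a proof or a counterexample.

(⊆) This inclusion fails. Take Y = ∅, B = {1}; then 1 ∈ (Y ∖ B) ∪ B but 1 ∉ Y.

(⊇) Let x ∈ Y. Then either x ∈ Y and x ∉ B; or x ∈ Y ∩ B. In each case x ∈ (Y ∖ B) ∪ B, so Y ⊆ (Y ∖ B) ∪ B.

The sets are not equal: only the reverse inclusion holds.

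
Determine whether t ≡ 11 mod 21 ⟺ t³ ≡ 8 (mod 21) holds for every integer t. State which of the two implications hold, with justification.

Only the forward direction holds.

Converse. This fails: take t = 2. Then 2³ = 8 ≡ 8 (mod 21), yet 2 ≡ 2 (mod 21), not 11.

Forward direction. Suppose t ≡ 11 mod 21. Write t = 21j + 11. Then (21j + 11)³ = 9261j³ + 14553j² + 7623j + 1331 = 21(441j³ + 693j² + 363j + 63) + 8, so t³ ≡ 8 (mod 21).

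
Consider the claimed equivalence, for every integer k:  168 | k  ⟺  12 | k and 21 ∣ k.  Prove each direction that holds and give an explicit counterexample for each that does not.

(→) If 168 ∣ k, write k = 168q. Since 168 = 14·12, k = 12·(14q), so 12 ∣ k; and since 168 = 8·21, k = 21·(8q), so 21 ∣ k.

(←) This fails: take k = 84. Both 12 ∣ 84 and 21 ∣ 84, yet 84 is not a multiple of 168 (since 84 = 0·168 + 84), so 168 ∤ 84.

Only the forward direction holds.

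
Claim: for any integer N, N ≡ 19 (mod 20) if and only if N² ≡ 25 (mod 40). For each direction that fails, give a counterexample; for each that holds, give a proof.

(→) This fails: take N = 19. Then 19 ≡ 19 (mod 20), but 19² = 361 ≡ 1 (mod 40), not 25.

(←) This fails: take N = 5. Then 5² = 25 ≡ 25 (mod 40), yet 5 ≡ 5 (mod 20), not 19.

(⇒) fails and (⇐) fails.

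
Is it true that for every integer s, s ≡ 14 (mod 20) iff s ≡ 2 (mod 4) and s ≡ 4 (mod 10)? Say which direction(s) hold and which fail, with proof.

Forward direction. Suppose s ≡ 14 (mod 20); write s = 20j + 14. Since 4 ∣ 20, reducing mod 4 gives s ≡ 14 ≡ 2 (mod 4); since 10 ∣ 20, reducing mod 10 gives s ≡ 14 ≡ 4 (mod 10).

Converse. If s ≡ 2 (mod 4) and s ≡ 4 (mod 10), then by the Chinese remainder theorem s ≡ 14 (mod 20). This is exactly s ≡ 14 (mod 20).

Both directions hold; the statement is true.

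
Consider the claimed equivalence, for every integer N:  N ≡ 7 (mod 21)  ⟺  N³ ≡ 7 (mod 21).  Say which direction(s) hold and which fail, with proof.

(⟸) Suppose N³ ≡ 7 (mod 21). The only residue r in {0, …, 20} with r³ ≡ 7 (mod 21) is r = 7, so N ≡ 7 (mod 21).

(⟹) Suppose N ≡ 7 (mod 21). Write N = 21j + 7. Then (21j + 7)³ = 9261j³ + 9261j² + 3087j + 343 = 21(441j³ + 441j² + 147j + 16) + 7, so N³ ≡ 7 (mod 21).

The biconditional holds.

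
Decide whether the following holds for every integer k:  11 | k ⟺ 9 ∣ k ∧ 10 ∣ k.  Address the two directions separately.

Both directions fail.

[⇒] This fails: take k = 11. Certainly 11 ∣ 11, but 9 ∤ 11.

[⇐] This fails: take k = 90. Both 9 ∣ 90 and 10 ∣ 90, yet 90 is not a multiple of 11 (since 90 = 8·11 + 2), so 11 ∤ 90.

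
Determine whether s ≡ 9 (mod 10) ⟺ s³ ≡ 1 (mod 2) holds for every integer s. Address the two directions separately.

(→) Suppose s ≡ 9 (mod 10). Then s³ ≡ 9³ = 729 (mod 10), and since 2 ∣ 10, also s³ ≡ 1 (mod 2).

(←) This fails: take s = 1. Then 1³ = 1 ≡ 1 (mod 2), yet 1 ≡ 1 (mod 10), not 9.

The forward direction holds; the converse fails.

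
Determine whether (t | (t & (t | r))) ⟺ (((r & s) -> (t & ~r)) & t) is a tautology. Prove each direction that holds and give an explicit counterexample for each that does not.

Forward direction. This fails. Under r = T, t = T, s = T, the left side is true but the right side is false.

Converse. Assume the antecedent. If r is true, the antecedent forces (r = T, t = T, s = F), and t | (t & (t | r)) holds there. If r is false, the antecedent forces (r = F, t = T, s = F) or (r = F, t = T, s = T), and t | (t & (t | r)) holds there. Either way t | (t & (t | r)) holds.

The forward direction fails; the converse holds.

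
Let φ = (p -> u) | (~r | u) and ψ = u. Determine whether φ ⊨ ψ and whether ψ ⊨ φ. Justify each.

(→) This fails. Under u = F, p = F, r = F, the left side is true but the right side is false.

(←) Assume the antecedent. If u is true, (p -> u) | (~r | u) reduces to true regardless of the other variables. If u is false, the antecedent cannot hold. Either way (p -> u) | (~r | u) holds.

The forward direction fails; the converse holds.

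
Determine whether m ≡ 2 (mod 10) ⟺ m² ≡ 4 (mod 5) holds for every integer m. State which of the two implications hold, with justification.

Not equivalent: only (⇒) holds.

(→) Suppose m ≡ 2 (mod 10). Then m² ≡ 2² = 4 (mod 10), and since 5 ∣ 10, also m² ≡ 4 (mod 5).

(←) This fails: take m = 3. Then 3² = 9 ≡ 4 (mod 5), yet 3 ≡ 3 (mod 10), not 2.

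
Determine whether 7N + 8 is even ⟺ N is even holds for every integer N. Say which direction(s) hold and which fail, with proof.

[⇒] Suppose 7N + 8 is even. Since 7 is odd, 7N and N have the same parity, so 7N + 8 ≡ N + 8 (mod 2). As 8 is even, 7N + 8 is even exactly when N is even. Thus N is even.

[⇐] Conversely, suppose N is even; write N = 2j. Then 7N + 8 = 7·(2j) + 8 = 2·7j + 8, which is even.

Equivalent; both directions hold.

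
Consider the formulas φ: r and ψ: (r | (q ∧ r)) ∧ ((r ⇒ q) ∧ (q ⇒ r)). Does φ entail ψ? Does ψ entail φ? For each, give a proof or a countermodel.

(⇒) This fails. Under r = T, q = F, the left side is true but the right side is false.

(⇐) Assume the antecedent. If r is true, r reduces to true regardless of the other variables. If r is false, the antecedent cannot hold. Either way r holds.

Only the reverse direction holds.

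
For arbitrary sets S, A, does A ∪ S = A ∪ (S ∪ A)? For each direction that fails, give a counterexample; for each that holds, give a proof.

Reverse inclusion. Let x ∈ A ∪ (S ∪ A). Then either x ∈ S and x ∉ A; or x ∈ A and x ∉ S; or x ∈ S ∩ A. In each case x ∈ A ∪ S, so A ∪ (S ∪ A) ⊆ A ∪ S.

Forward inclusion. Let x ∈ A ∪ S. Then either x ∈ S and x ∉ A; or x ∈ A and x ∉ S; or x ∈ S ∩ A. In each case x ∈ A ∪ (S ∪ A), so A ∪ S ⊆ A ∪ (S ∪ A).

Both inclusions hold; the sets are equal.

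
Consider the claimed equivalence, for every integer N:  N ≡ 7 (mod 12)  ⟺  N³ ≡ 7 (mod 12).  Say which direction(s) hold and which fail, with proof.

Both directions hold.

(→) Suppose N ≡ 7 (mod 12). Write N = 12j + 7. Then (12j + 7)³ = 1728j³ + 3024j² + 1764j + 343 = 12(144j³ + 252j² + 147j + 28) + 7, so N³ ≡ 7 (mod 12).

(←) Conversely, suppose N³ ≡ 7 (mod 12). The only residue r in {0, …, 11} with r³ ≡ 7 (mod 12) is r = 7, so N ≡ 7 (mod 12).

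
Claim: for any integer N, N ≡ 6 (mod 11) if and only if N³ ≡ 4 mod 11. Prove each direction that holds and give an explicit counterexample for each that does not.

Forward direction. This fails: take N = 6. Then 6 ≡ 6 (mod 11), but 6³ = 216 ≡ 7 (mod 11), not 4.

Converse. This fails: take N = 5. Then 5³ = 125 ≡ 4 (mod 11), yet 5 ≡ 5 (mod 11), not 6.

Neither direction holds.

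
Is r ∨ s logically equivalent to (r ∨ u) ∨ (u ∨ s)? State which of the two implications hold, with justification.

Not equivalent: only (⇒) holds.

[⇒] Assume the antecedent. If r is true, (r ∨ u) ∨ (u ∨ s) reduces to true regardless of the other variables. If r is false, the antecedent forces (u = F, r = F, s = T) or (u = T, r = F, s = T), and (r ∨ u) ∨ (u ∨ s) holds there. Either way (r ∨ u) ∨ (u ∨ s) holds.

[⇐] This fails. Under u = T, r = F, s = F, the left side is false but the right side is true.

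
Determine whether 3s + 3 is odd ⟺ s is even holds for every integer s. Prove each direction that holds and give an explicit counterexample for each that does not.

Both directions hold; the statement is true.

Forward direction. Suppose 3s + 3 is odd. Since 3 is odd, 3s and s have the same parity, so 3s + 3 ≡ s + 3 (mod 2). As 3 is odd, 3s + 3 is odd exactly when s is even. Thus s is even.

Converse. Suppose s is even; write s = 2j. Then 3s + 3 = 3·(2j) + 3 = 2·3j + 3, which is odd.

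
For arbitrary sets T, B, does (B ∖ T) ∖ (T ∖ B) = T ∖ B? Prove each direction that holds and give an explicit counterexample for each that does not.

Neither inclusion holds.

(⊆) This inclusion fails. Take T = ∅, B = {1}; then 1 ∈ (B ∖ T) ∖ (T ∖ B) but 1 ∉ T ∖ B.

(⊇) This inclusion fails. Take T = {1}, B = ∅; then 1 ∈ T ∖ B but 1 ∉ (B ∖ T) ∖ (T ∖ B).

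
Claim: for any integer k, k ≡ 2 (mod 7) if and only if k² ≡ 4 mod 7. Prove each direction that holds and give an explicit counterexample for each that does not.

Forward direction. Suppose k ≡ 2 (mod 7). Write k = 7j + 2. Then (7j + 2)² = 49j² + 28j + 4 = 7(7j² + 4j) + 4, so k² ≡ 4 (mod 7).

Converse. This fails: take k = 5. Then 5² = 25 ≡ 4 (mod 7), yet 5 ≡ 5 (mod 7), not 2.

Only the forward direction holds.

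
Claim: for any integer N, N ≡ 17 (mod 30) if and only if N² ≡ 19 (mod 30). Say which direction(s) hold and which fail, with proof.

(⇒) Suppose N ≡ 17 (mod 30). Write N = 30j + 17. Then (30j + 17)² = 900j² + 1020j + 289 = 30(30j² + 34j + 9) + 19, so N² ≡ 19 (mod 30).

(⇐) This fails: take N = 7. Then 7² = 49 ≡ 19 (mod 30), yet 7 ≡ 7 (mod 30), not 17.

Not equivalent: only (⇒) holds.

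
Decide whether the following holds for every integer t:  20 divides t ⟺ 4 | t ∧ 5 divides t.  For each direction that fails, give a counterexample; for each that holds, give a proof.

Both directions hold; the statement is true.

(→) If 20 ∣ t, write t = 20q. Since 20 = 5·4, t = 4·(5q), so 4 ∣ t; and since 20 = 4·5, t = 5·(4q), so 5 ∣ t.

(←) Suppose 4 ∣ t and 5 ∣ t. Any common multiple of 4 and 5 is a multiple of their lcm; here gcd(4, 5) = 1, so lcm(4, 5) = 4·5 = 20, so 20 ∣ t.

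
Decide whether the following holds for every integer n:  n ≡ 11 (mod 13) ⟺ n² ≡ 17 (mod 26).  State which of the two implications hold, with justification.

Both directions fail.

(⇒) This fails: take n = 24. Then 24 ≡ 11 (mod 13), but 24² = 576 ≡ 4 (mod 26), not 17.

(⇐) This fails: take n = 15. Then 15² = 225 ≡ 17 (mod 26), yet 15 ≡ 2 (mod 13), not 11.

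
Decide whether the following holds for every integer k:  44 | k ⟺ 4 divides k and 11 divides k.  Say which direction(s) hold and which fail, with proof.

[⇒] If 44 ∣ k, write k = 44q. Since 44 = 11·4, k = 4·(11q), so 4 ∣ k; and since 44 = 4·11, k = 11·(4q), so 11 ∣ k.

[⇐] Suppose 4 ∣ k and 11 ∣ k. Any common multiple of 4 and 11 is a multiple of their lcm; here gcd(4, 11) = 1, so lcm(4, 11) = 4·11 = 44, so 44 ∣ k.

Both directions hold; the statement is true.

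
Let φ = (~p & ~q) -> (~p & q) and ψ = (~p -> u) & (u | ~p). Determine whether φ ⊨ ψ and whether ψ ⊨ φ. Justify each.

[⇒] This fails. Under p = T, q = F, u = F, the left side is true but the right side is false.

[⇐] This fails. Under p = F, q = F, u = T, the left side is false but the right side is true.

Both directions fail.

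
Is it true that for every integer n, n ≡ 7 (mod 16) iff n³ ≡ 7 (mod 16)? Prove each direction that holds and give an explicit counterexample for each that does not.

Both implications hold.

(→) Suppose n ≡ 7 (mod 16). Write n = 16j + 7. Then (16j + 7)³ = 4096j³ + 5376j² + 2352j + 343 = 16(256j³ + 336j² + 147j + 21) + 7, so n³ ≡ 7 (mod 16).

(←) Conversely, suppose n³ ≡ 7 (mod 16). The only residue r in {0, …, 15} with r³ ≡ 7 (mod 16) is r = 7, so n ≡ 7 (mod 16).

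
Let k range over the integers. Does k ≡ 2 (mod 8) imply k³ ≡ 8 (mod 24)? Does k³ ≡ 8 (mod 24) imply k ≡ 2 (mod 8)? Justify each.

[⇒] This fails: take k = 10. Then 10 ≡ 2 (mod 8), but 10³ = 1000 ≡ 16 (mod 24), not 8.

[⇐] This fails: take k = 8. Then 8³ = 512 ≡ 8 (mod 24), yet 8 ≡ 0 (mod 8), not 2.

(⇒) fails and (⇐) fails.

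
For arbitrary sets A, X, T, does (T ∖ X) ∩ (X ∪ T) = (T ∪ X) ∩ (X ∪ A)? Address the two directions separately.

(⊆) fails and (⊇) fails.

(⊆) This inclusion fails. Take A = ∅, X = ∅, T = {1}; then 1 ∈ (T ∖ X) ∩ (X ∪ T) but 1 ∉ (T ∪ X) ∩ (X ∪ A).

(⊇) This inclusion fails. Take A = ∅, X = {1}, T = ∅; then 1 ∈ (T ∪ X) ∩ (X ∪ A) but 1 ∉ (T ∖ X) ∩ (X ∪ T).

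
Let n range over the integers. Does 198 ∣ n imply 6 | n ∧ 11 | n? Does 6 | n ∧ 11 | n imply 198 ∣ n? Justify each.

The forward direction holds; the converse fails.

Forward direction. If 198 ∣ n, write n = 198q. Since 198 = 33·6, n = 6·(33q), so 6 ∣ n; and since 198 = 18·11, n = 11·(18q), so 11 ∣ n.

Converse. This fails: take n = 66. Both 6 ∣ 66 and 11 ∣ 66, yet 66 is not a multiple of 198 (since 66 = 0·198 + 66), so 198 ∤ 66.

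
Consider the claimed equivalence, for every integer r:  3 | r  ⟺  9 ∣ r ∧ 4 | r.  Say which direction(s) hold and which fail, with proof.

Only the reverse direction holds.

Forward direction. This fails: take r = 3. Certainly 3 ∣ 3, but 9 ∤ 3.

Converse. Suppose 9 ∣ r and 4 ∣ r. Any common multiple of 9 and 4 is a multiple of their lcm; here gcd(9, 4) = 1, so lcm(9, 4) = 9·4 = 36, so 36 ∣ r. Since 3 ∣ 36, it follows that 3 ∣ r.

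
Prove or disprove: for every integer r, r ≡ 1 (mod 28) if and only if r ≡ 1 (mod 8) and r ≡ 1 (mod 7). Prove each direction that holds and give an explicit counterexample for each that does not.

Forward direction. This fails: r = 29 gives 29 ≡ 1 (mod 28) but 29 ≡ 5 (mod 8), so the conjunction on the right does not hold.

Converse. If r ≡ 1 (mod 8) and r ≡ 1 (mod 7), then by the Chinese remainder theorem r ≡ 1 (mod 56). Since 1 ≡ 1 (mod 28) and 28 ∣ 56, we get r ≡ 1 (mod 28).

Not equivalent: only (⇐) holds.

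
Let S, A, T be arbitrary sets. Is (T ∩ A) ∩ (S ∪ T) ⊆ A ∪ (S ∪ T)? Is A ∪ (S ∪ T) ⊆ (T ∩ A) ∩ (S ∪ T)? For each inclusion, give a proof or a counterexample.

(⟸) This inclusion fails. Take S = {1}, A = ∅, T = ∅; then 1 ∈ A ∪ (S ∪ T) but 1 ∉ (T ∩ A) ∩ (S ∪ T).

(⟹) Let x ∈ (T ∩ A) ∩ (S ∪ T). Then either x ∈ A ∩ T and x ∉ S; or x ∈ S ∩ A ∩ T. In each case x ∈ A ∪ (S ∪ T), so (T ∩ A) ∩ (S ∪ T) ⊆ A ∪ (S ∪ T).

Only the forward inclusion holds.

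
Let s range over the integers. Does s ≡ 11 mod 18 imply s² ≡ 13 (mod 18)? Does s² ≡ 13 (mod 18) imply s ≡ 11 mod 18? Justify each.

(→) Suppose s ≡ 11 mod 18. Write s = 18j + 11. Then (18j + 11)² = 324j² + 396j + 121 = 18(18j² + 22j + 6) + 13, so s² ≡ 13 (mod 18).

(←) This fails: take s = 7. Then 7² = 49 ≡ 13 (mod 18), yet 7 ≡ 7 (mod 18), not 11.

Not equivalent: only (⇒) holds.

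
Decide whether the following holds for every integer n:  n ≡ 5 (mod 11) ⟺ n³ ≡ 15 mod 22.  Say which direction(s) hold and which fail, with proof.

(⟹) This fails: take n = 16. Then 16 ≡ 5 (mod 11), but 16³ = 4096 ≡ 4 (mod 22), not 15.

(⟸) Conversely, the residues r modulo 22 with r³ ≡ 15 (mod 22) are exactly {5}, and each is ≡ 5 (mod 11).

Only the converse holds.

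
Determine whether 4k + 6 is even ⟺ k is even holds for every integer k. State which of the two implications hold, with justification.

The forward direction fails; the converse holds.

Converse. Suppose k is even. Since 4 is even, 4k is even for every k, so 4k + 6 has the same parity as 6, which is even. Hence 4k + 6 is even.

Forward direction. This fails: take k = 1. Then 4k + 6 = 10, which is even, yet k = 1 is odd, not even.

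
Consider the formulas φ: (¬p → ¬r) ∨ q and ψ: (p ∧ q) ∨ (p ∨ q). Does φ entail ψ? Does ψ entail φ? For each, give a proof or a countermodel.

(→) This fails. Under p = F, q = F, r = F, the left side is true but the right side is false.

(←) Assume the antecedent. If p is true, (¬p → ¬r) ∨ q reduces to true regardless of the other variables. If p is false, the antecedent forces (p = F, q = T, r = F) or (p = F, q = T, r = T), and (¬p → ¬r) ∨ q holds there. Either way (¬p → ¬r) ∨ q holds.

The forward direction fails; the converse holds.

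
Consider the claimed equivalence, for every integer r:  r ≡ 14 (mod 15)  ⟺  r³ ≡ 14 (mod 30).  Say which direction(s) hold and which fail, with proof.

Not equivalent: only (⇐) holds.

[⇒] This fails: take r = 29. Then 29 ≡ 14 (mod 15), but 29³ = 24389 ≡ 29 (mod 30), not 14.

[⇐] Conversely, the residues r modulo 30 with r³ ≡ 14 (mod 30) are exactly {14}, and each is ≡ 14 (mod 15).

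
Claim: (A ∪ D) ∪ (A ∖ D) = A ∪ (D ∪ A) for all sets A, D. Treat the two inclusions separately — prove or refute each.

Both inclusions hold.

Forward inclusion. Let x ∈ (A ∪ D) ∪ (A ∖ D). Then either x ∈ A and x ∉ D; or x ∈ D and x ∉ A; or x ∈ A ∩ D. In each case x ∈ A ∪ (D ∪ A), so (A ∪ D) ∪ (A ∖ D) ⊆ A ∪ (D ∪ A).

Reverse inclusion. Let x ∈ A ∪ (D ∪ A). Then either x ∈ A and x ∉ D; or x ∈ D and x ∉ A; or x ∈ A ∩ D. In each case x ∈ (A ∪ D) ∪ (A ∖ D), so A ∪ (D ∪ A) ⊆ (A ∪ D) ∪ (A ∖ D).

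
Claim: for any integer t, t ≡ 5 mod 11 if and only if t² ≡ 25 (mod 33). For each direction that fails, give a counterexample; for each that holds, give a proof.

Neither direction holds.

[⇒] This fails: take t = 27. Then 27 ≡ 5 (mod 11), but 27² = 729 ≡ 3 (mod 33), not 25.

[⇐] This fails: take t = 17. Then 17² = 289 ≡ 25 (mod 33), yet 17 ≡ 6 (mod 11), not 5.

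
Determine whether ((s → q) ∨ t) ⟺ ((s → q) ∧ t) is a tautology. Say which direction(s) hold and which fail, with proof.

(⟹) This fails. Under q = F, s = F, t = F, the left side is true but the right side is false.

(⟸) Assume the antecedent. If q is true, (s → q) ∨ t reduces to true regardless of the other variables. If q is false, the antecedent forces (q = F, s = F, t = T), and (s → q) ∨ t holds there. Either way (s → q) ∨ t holds.

(⇒) fails; (⇐) holds.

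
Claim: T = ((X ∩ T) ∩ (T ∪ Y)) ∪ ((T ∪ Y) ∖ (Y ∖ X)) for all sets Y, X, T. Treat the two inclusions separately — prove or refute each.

Forward inclusion. This inclusion fails. Take Y = {1}, X = ∅, T = {1}; then 1 ∈ T but 1 ∉ ((X ∩ T) ∩ (T ∪ Y)) ∪ ((T ∪ Y) ∖ (Y ∖ X)).

Reverse inclusion. This inclusion fails. Take Y = {1}, X = {1}, T = ∅; then 1 ∈ ((X ∩ T) ∩ (T ∪ Y)) ∪ ((T ∪ Y) ∖ (Y ∖ X)) but 1 ∉ T.

(⊆) fails and (⊇) fails.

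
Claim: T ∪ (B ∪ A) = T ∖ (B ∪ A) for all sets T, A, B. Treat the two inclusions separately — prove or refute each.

(⟹) This inclusion fails. Take T = ∅, A = {1}, B = ∅; then 1 ∈ T ∪ (B ∪ A) but 1 ∉ T ∖ (B ∪ A).

(⟸) Let x ∈ T ∖ (B ∪ A). Then x ∈ T and x ∉ A, B, from which x ∈ T ∪ (B ∪ A).

Only the reverse inclusion holds.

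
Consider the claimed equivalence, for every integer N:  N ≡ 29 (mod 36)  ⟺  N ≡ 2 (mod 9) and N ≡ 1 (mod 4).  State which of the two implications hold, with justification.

(⟹) Suppose N ≡ 29 (mod 36); write N = 36j + 29. Since 9 ∣ 36, reducing mod 9 gives N ≡ 29 ≡ 2 (mod 9); since 4 ∣ 36, reducing mod 4 gives N ≡ 29 ≡ 1 (mod 4).

(⟸) Conversely, if N ≡ 2 (mod 9) and N ≡ 1 (mod 4), then by the Chinese remainder theorem N ≡ 29 (mod 36). This is exactly N ≡ 29 (mod 36).

Both directions hold.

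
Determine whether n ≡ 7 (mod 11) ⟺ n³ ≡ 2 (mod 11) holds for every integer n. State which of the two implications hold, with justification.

The biconditional holds.

(⇒) Suppose n ≡ 7 (mod 11). Write n = 11j + 7. Then (11j + 7)³ = 1331j³ + 2541j² + 1617j + 343 = 11(121j³ + 231j² + 147j + 31) + 2, so n³ ≡ 2 (mod 11).

(⇐) For the converse, argue contrapositively. If n ≢ 7 (mod 11), then n is congruent to one of 0, 1, 2, 3, 4, 5, 6, 8, 9, 10 modulo 11, and these give n³ ≡ 0, 1, 8, 5, 9, 4, 7, 6, 3, 10 respectively — never 2.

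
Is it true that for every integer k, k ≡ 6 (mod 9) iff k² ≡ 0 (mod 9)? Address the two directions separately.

(⇒) Suppose k ≡ 6 (mod 9). Write k = 9j + 6. Then (9j + 6)² = 81j² + 108j + 36 = 9(9j² + 12j + 4) + 0, so k² ≡ 0 (mod 9).

(⇐) This fails: take k = 0. Then 0² = 0 ≡ 0 (mod 9), yet 0 ≡ 0 (mod 9), not 6.

Not equivalent: only (⇒) holds.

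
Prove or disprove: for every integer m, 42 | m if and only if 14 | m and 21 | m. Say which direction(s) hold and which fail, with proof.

Both directions hold.

Converse. Suppose 14 ∣ m and 21 ∣ m. Any common multiple of 14 and 21 is a multiple of their lcm; here lcm(14, 21) = 14·21/gcd(14, 21) = 294/7 = 42, so 42 ∣ m.

Forward direction. If 42 ∣ m, write m = 42q. Since 42 = 3·14, m = 14·(3q), so 14 ∣ m; and since 42 = 2·21, m = 21·(2q), so 21 ∣ m.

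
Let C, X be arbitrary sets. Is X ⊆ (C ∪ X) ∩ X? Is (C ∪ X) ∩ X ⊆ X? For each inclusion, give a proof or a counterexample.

Forward inclusion. Let x ∈ X. Then either x ∈ X and x ∉ C; or x ∈ C ∩ X. In each case x ∈ (C ∪ X) ∩ X, so X ⊆ (C ∪ X) ∩ X.

Reverse inclusion. Let x ∈ (C ∪ X) ∩ X. Then either x ∈ X and x ∉ C; or x ∈ C ∩ X. In each case x ∈ X, so (C ∪ X) ∩ X ⊆ X.

Both inclusions hold; the sets are equal.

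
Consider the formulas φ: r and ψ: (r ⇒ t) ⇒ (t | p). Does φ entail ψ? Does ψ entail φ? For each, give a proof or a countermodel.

Forward direction. Assume the antecedent. If t is true, (r ⇒ t) ⇒ (t | p) reduces to true regardless of the other variables. If t is false, the antecedent forces (t = F, p = F, r = T) or (t = F, p = T, r = T), and (r ⇒ t) ⇒ (t | p) holds there. Either way (r ⇒ t) ⇒ (t | p) holds.

Converse. This fails. Under t = T, p = F, r = F, the left side is false but the right side is true.

Only the forward direction holds.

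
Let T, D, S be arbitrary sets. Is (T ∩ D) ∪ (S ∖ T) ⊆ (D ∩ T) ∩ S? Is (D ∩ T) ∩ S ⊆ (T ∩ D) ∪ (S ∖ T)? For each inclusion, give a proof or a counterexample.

The sets are not equal: only the reverse inclusion holds.

(⊆) This inclusion fails. Take T = {1}, D = {1}, S = ∅; then 1 ∈ (T ∩ D) ∪ (S ∖ T) but 1 ∉ (D ∩ T) ∩ S.

(⊇) Let x ∈ (D ∩ T) ∩ S. Then x ∈ T ∩ D ∩ S, from which x ∈ (T ∩ D) ∪ (S ∖ T).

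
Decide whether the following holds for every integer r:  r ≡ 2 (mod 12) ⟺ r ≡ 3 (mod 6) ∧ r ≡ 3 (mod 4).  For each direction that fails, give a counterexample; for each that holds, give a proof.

(→) This fails: r = 2 gives 2 ≡ 2 (mod 12) but 2 ≡ 2 (mod 6), so the conjunction on the right does not hold.

(←) This fails: r = 3 satisfies both congruences on the right (3 ≡ 3 mod 6 and 3 ≡ 3 mod 4) yet 3 ≡ 3 (mod 12), not 2.

Both directions fail.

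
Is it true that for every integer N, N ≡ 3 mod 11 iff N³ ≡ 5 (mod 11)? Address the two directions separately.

Forward direction. Suppose N ≡ 3 mod 11. Write N = 11j + 3. Then (11j + 3)³ = 1331j³ + 1089j² + 297j + 27 = 11(121j³ + 99j² + 27j + 2) + 5, so N³ ≡ 5 (mod 11).

Converse. For the converse, argue contrapositively. If N ≢ 3 (mod 11), then N is congruent to one of 0, 1, 2, 4, 5, 6, 7, 8, 9, 10 modulo 11, and these give N³ ≡ 0, 1, 8, 9, 4, 7, 2, 6, 3, 10 respectively — never 5.

Both directions hold; the statement is true.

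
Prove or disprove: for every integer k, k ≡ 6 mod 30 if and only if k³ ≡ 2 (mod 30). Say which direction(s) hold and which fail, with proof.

Neither implication holds.

(⟹) This fails: take k = 6. Then 6 ≡ 6 (mod 30), but 6³ = 216 ≡ 6 (mod 30), not 2.

(⟸) This fails: take k = 8. Then 8³ = 512 ≡ 2 (mod 30), yet 8 ≡ 8 (mod 30), not 6.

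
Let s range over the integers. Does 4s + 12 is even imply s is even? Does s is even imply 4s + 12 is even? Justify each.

Only the converse holds.

(→) This fails: take s = 7. Then 4s + 12 = 40, which is even, yet s = 7 is odd, not even.

(←) Suppose s is even. Since 4 is even, 4s is even for every s, so 4s + 12 has the same parity as 12, which is even. Hence 4s + 12 is even.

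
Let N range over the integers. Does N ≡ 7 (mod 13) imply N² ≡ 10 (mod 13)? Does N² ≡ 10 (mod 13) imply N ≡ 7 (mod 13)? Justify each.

[⇒] Suppose N ≡ 7 (mod 13). Write N = 13j + 7. Then (13j + 7)² = 169j² + 182j + 49 = 13(13j² + 14j + 3) + 10, so N² ≡ 10 (mod 13).

[⇐] This fails: take N = 6. Then 6² = 36 ≡ 10 (mod 13), yet 6 ≡ 6 (mod 13), not 7.

Not equivalent: only (⇒) holds.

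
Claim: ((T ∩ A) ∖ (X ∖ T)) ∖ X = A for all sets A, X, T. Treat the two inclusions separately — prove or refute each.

(⊆) holds; (⊇) fails.

(⟹) Let x ∈ ((T ∩ A) ∖ (X ∖ T)) ∖ X. Then x ∈ A ∩ T and x ∉ X, from which x ∈ A.

(⟸) This inclusion fails. Take A = {1}, X = ∅, T = ∅; then 1 ∈ A but 1 ∉ ((T ∩ A) ∖ (X ∖ T)) ∖ X.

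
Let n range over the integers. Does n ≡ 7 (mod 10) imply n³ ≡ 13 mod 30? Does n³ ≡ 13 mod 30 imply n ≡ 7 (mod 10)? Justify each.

Forward direction. This fails: take n = 17. Then 17 ≡ 7 (mod 10), but 17³ = 4913 ≡ 23 (mod 30), not 13.

Converse. The residues r modulo 30 with r³ ≡ 13 (mod 30) are exactly {7}, and each is ≡ 7 (mod 10).

The forward direction fails; the converse holds.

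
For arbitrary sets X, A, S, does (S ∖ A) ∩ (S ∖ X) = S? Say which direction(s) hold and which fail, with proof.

(⊆) Let x ∈ (S ∖ A) ∩ (S ∖ X). Then x ∈ S and x ∉ X, A, from which x ∈ S.

(⊇) This inclusion fails. Take X = {1}, A = ∅, S = {1}; then 1 ∈ S but 1 ∉ (S ∖ A) ∩ (S ∖ X).

Only the forward inclusion holds.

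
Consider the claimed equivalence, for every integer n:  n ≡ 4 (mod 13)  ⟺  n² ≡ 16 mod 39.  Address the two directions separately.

(⟹) This fails: take n = 30. Then 30 ≡ 4 (mod 13), but 30² = 900 ≡ 3 (mod 39), not 16.

(⟸) This fails: take n = 22. Then 22² = 484 ≡ 16 (mod 39), yet 22 ≡ 9 (mod 13), not 4.

Both directions fail.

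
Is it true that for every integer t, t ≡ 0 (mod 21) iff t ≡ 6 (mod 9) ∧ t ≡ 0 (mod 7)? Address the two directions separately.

Only the reverse direction holds.

(⇒) This fails: t = 0 gives 0 ≡ 0 (mod 21) but 0 ≡ 0 (mod 9), so the conjunction on the right does not hold.

(⇐) Conversely, if t ≡ 6 (mod 9) and t ≡ 0 (mod 7), then by the Chinese remainder theorem t ≡ 42 (mod 63). Since 42 ≡ 0 (mod 21) and 21 ∣ 63, we get t ≡ 0 (mod 21).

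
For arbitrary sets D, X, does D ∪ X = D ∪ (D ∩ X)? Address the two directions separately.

Forward inclusion. This inclusion fails. Take D = ∅, X = {1}; then 1 ∈ D ∪ X but 1 ∉ D ∪ (D ∩ X).

Reverse inclusion. Let x ∈ D ∪ (D ∩ X). Then either x ∈ D and x ∉ X; or x ∈ D ∩ X. In each case x ∈ D ∪ X, so D ∪ (D ∩ X) ⊆ D ∪ X.

(⊆) fails; (⊇) holds.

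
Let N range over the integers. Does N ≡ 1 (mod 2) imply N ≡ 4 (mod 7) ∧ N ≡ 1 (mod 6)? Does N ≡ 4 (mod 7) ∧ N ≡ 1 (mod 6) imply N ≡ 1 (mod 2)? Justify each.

(⇒) This fails: N = 1 gives 1 ≡ 1 (mod 2) but 1 ≡ 1 (mod 7), so the conjunction on the right does not hold.

(⇐) Conversely, if N ≡ 4 (mod 7) and N ≡ 1 (mod 6), then by the Chinese remainder theorem N ≡ 25 (mod 42). Since 25 ≡ 1 (mod 2) and 2 ∣ 42, we get N ≡ 1 (mod 2).

Only the reverse direction holds.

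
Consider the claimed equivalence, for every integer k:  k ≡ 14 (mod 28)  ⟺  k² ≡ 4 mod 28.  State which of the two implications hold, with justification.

Neither direction holds.

(⟹) This fails: take k = 14. Then 14 ≡ 14 (mod 28), but 14² = 196 ≡ 0 (mod 28), not 4.

(⟸) This fails: take k = 2. Then 2² = 4 ≡ 4 (mod 28), yet 2 ≡ 2 (mod 28), not 14.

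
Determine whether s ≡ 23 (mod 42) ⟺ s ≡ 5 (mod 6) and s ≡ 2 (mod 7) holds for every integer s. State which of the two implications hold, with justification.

Both directions hold; the statement is true.

(⟹) Suppose s ≡ 23 (mod 42); write s = 42j + 23. Since 6 ∣ 42, reducing mod 6 gives s ≡ 23 ≡ 5 (mod 6); since 7 ∣ 42, reducing mod 7 gives s ≡ 23 ≡ 2 (mod 7).

(⟸) Conversely, if s ≡ 5 (mod 6) and s ≡ 2 (mod 7), then by the Chinese remainder theorem s ≡ 23 (mod 42). This is exactly s ≡ 23 (mod 42).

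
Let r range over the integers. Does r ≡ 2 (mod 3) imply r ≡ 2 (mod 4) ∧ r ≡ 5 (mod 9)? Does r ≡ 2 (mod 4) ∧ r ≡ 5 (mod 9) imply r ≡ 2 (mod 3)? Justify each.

(⟹) This fails: r = 32 gives 32 ≡ 2 (mod 3) but 32 ≡ 0 (mod 4), so the conjunction on the right does not hold.

(⟸) Conversely, if r ≡ 2 (mod 4) and r ≡ 5 (mod 9), then by the Chinese remainder theorem r ≡ 14 (mod 36). Since 14 ≡ 2 (mod 3) and 3 ∣ 36, we get r ≡ 2 (mod 3).

Only the converse holds.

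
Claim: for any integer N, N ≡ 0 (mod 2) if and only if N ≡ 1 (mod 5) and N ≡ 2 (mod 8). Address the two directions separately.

Forward direction. This fails: N = 0 gives 0 ≡ 0 (mod 2) but 0 ≡ 0 (mod 5), so the conjunction on the right does not hold.

Converse. If N ≡ 1 (mod 5) and N ≡ 2 (mod 8), then by the Chinese remainder theorem N ≡ 26 (mod 40). Since 26 ≡ 0 (mod 2) and 2 ∣ 40, we get N ≡ 0 (mod 2).

Only the reverse direction holds.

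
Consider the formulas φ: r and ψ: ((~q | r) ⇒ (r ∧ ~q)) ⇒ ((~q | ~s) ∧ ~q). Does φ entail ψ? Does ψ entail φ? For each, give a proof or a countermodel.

[⇒] Assume the antecedent. If r is true, the consequent reduces to true regardless of the other variables. If r is false, the antecedent cannot hold. Either way the consequent holds.

[⇐] This fails. Under r = F, s = F, q = F, the left side is false but the right side is true.

Only the forward direction holds.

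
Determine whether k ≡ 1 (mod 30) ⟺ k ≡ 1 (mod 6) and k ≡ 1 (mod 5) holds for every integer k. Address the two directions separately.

(⟹) Suppose k ≡ 1 (mod 30); write k = 30j + 1. Since 6 ∣ 30, reducing mod 6 gives k ≡ 1 (mod 6); since 5 ∣ 30, reducing mod 5 gives k ≡ 1 (mod 5).

(⟸) Conversely, if k ≡ 1 (mod 6) and k ≡ 1 (mod 5), then by the Chinese remainder theorem k ≡ 1 (mod 30). This is exactly k ≡ 1 (mod 30).

Both implications hold.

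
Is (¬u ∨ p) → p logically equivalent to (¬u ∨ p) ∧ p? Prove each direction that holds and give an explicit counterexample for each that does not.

[⇒] This fails. Under p = F, u = T, the left side is true but the right side is false.

[⇐] Assume the antecedent. If p is true, (¬u ∨ p) → p reduces to true regardless of the other variables. If p is false, the antecedent cannot hold. Either way (¬u ∨ p) → p holds.

Only the reverse direction holds.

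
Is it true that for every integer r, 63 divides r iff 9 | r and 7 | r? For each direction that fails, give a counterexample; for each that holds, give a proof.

(⇒) If 63 ∣ r, write r = 63q. Since 63 = 7·9, r = 9·(7q), so 9 ∣ r; and since 63 = 9·7, r = 7·(9q), so 7 ∣ r.

(⇐) Suppose 9 ∣ r and 7 ∣ r. Any common multiple of 9 and 7 is a multiple of their lcm; here gcd(9, 7) = 1, so lcm(9, 7) = 9·7 = 63, so 63 ∣ r.

Both directions hold.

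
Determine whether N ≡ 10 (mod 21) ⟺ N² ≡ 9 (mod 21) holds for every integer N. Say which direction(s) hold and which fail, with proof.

[⇒] This fails: take N = 10. Then 10 ≡ 10 (mod 21), but 10² = 100 ≡ 16 (mod 21), not 9.

[⇐] This fails: take N = 3. Then 3² = 9 ≡ 9 (mod 21), yet 3 ≡ 3 (mod 21), not 10.

Neither implication holds.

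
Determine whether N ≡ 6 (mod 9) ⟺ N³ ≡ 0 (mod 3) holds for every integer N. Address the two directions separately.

[⇐] This fails: take N = 0. Then 0³ = 0 ≡ 0 (mod 3), yet 0 ≡ 0 (mod 9), not 6.

[⇒] Suppose N ≡ 6 (mod 9). Then N³ ≡ 6³ = 216 (mod 9), and since 3 ∣ 9, also N³ ≡ 0 (mod 3).

Only the forward direction holds.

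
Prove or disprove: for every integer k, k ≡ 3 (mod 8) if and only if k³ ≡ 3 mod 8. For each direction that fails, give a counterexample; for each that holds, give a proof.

Both implications hold.

(←) For the converse, argue contrapositively. If k ≢ 3 (mod 8), then k is congruent to one of 0, 1, 2, 4, 5, 6, 7 modulo 8, and these give k³ ≡ 0, 1, 0, 0, 5, 0, 7 respectively — never 3.

(→) Suppose k ≡ 3 (mod 8). Write k = 8j + 3. Then (8j + 3)³ = 512j³ + 576j² + 216j + 27 = 8(64j³ + 72j² + 27j + 3) + 3, so k³ ≡ 3 (mod 8).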